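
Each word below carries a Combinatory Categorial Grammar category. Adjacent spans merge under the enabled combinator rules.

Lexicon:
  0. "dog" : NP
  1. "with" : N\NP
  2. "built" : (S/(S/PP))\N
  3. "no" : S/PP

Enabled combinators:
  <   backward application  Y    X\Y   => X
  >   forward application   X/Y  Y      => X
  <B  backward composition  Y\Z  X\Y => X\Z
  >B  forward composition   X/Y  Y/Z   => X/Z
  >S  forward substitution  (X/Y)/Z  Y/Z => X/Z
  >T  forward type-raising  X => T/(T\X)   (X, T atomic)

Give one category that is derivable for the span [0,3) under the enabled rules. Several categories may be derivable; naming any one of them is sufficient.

[0,4] S   >
  [0,3] S/(S/PP)   <
    [0,2] N   <
      [0,1] "dog" : NP
      [1,2] "with" : N\NP
    [2,3] "built" : (S/(S/PP))\N
  [3,4] "no" : S/PP

S/(S/PP)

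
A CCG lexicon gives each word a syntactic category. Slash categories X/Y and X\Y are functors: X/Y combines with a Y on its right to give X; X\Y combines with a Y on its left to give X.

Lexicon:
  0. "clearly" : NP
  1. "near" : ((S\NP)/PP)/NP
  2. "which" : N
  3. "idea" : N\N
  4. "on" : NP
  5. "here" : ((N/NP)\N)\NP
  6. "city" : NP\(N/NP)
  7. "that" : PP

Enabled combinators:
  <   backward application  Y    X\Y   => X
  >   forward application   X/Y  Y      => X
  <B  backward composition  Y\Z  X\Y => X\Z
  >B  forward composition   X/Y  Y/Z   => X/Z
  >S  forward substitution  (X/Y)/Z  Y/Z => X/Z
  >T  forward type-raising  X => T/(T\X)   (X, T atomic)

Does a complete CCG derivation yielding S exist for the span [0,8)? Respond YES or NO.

[0,8] S   >
  [0,1] S/(S\NP)   >T
    [0,1] "clearly" : NP
  [1,8] S\NP   >
    [1,7] (S\NP)/PP   >
      [1,2] "near" : ((S\NP)/PP)/NP
      [2,7] NP   <
        [2,3] "which" : N
        [3,7] NP\N   <B
          [3,4] "idea" : N\N
          [4,7] NP\N   <B
            [4,6] (N/NP)\N   <
              [4,5] "on" : NP
              [5,6] "here" : ((N/NP)\N)\NP
            [6,7] "city" : NP\(N/NP)
    [7,8] "that" : PP

YES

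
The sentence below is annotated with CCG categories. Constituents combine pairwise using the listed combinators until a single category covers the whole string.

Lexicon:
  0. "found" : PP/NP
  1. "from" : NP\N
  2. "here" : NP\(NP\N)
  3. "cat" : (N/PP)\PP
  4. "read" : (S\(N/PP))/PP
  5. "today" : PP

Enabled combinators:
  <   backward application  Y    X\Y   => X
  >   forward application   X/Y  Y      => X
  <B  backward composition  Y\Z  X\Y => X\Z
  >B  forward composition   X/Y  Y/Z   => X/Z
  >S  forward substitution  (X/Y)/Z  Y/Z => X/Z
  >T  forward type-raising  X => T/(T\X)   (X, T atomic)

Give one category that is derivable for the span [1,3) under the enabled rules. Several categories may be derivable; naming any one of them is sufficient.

[0,6] S   <
  [0,4] N/PP   <
    [0,3] PP   >
      [0,1] "found" : PP/NP
      [1,3] NP   <
        [1,2] "from" : NP\N
        [2,3] "here" : NP\(NP\N)
    [3,4] "cat" : (N/PP)\PP
  [4,6] S\(N/PP)   >
    [4,5] "read" : (S\(N/PP))/PP
    [5,6] "today" : PP

NP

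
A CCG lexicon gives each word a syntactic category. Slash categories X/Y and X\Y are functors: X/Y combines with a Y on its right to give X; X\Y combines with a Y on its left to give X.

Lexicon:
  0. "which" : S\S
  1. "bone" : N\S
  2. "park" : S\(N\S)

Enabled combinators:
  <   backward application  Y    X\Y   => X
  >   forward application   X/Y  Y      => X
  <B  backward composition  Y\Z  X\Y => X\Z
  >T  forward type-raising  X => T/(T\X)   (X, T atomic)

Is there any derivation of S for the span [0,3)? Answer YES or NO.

[0,3] S   <
  [0,2] N\S   <B
    [0,1] "which" : S\S
    [1,2] "bone" : N\S
  [2,3] "park" : S\(N\S)

YES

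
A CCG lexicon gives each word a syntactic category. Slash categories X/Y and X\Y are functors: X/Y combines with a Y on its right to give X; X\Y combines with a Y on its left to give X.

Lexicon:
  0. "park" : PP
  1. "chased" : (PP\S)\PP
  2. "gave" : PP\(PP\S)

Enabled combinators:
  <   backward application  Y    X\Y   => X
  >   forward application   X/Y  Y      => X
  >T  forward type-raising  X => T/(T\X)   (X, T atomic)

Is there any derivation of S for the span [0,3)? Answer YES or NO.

NO

PP (PP\S)\PP PP\(PP\S)
CKY chart[0,3] = {N/(N\PP), NP/(NP\PP), PP, PP/(PP\PP), S/(S\PP)}; S ∉ chart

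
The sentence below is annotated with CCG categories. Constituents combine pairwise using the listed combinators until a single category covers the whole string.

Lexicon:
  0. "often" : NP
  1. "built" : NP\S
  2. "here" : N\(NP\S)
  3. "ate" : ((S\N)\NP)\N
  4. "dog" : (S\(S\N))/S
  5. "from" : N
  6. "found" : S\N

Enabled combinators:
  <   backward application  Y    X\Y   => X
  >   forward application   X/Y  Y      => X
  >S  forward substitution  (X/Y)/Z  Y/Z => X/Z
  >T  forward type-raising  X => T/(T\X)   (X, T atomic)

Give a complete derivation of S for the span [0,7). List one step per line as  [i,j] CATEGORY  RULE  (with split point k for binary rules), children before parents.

[0,1] NP  lex  "often"
[1,2] NP\S  lex  "built"
[2,3] N\(NP\S)  lex  "here"
[1,3] N  <  k=2
[3,4] ((S\N)\NP)\N  lex  "ate"
[1,4] (S\N)\NP  <  k=3
[0,4] S\N  <  k=1
[4,5] (S\(S\N))/S  lex  "dog"
[5,6] N  lex  "from"
[5,6] S/(S\N)  >T
[6,7] S\N  lex  "found"
[5,7] S  >  k=6
[4,7] S\(S\N)  >  k=5
[0,7] S  <  k=4

[0,7] S   <
  [0,4] S\N   <
    [0,1] "often" : NP
    [1,4] (S\N)\NP   <
      [1,3] N   <
        [1,2] "built" : NP\S
        [2,3] "here" : N\(NP\S)
      [3,4] "ate" : ((S\N)\NP)\N
  [4,7] S\(S\N)   >
    [4,5] "dog" : (S\(S\N))/S
    [5,7] S   >
      [5,6] S/(S\N)   >T
        [5,6] "from" : N
      [6,7] "found" : S\N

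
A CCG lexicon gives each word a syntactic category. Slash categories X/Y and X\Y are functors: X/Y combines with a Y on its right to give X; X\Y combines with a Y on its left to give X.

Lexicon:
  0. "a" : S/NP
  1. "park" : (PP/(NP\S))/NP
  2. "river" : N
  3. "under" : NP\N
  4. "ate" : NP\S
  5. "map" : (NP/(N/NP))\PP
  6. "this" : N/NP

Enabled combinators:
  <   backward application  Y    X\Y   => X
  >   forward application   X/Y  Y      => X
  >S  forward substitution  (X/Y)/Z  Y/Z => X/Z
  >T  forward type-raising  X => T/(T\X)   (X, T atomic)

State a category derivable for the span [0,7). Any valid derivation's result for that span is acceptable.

[0,7] S   >
  [0,1] "a" : S/NP
  [1,7] NP   >
    [1,6] NP/(N/NP)   <
      [1,5] PP   >
        [1,4] PP/(NP\S)   >
          [1,2] "park" : (PP/(NP\S))/NP
          [2,4] NP   <
            [2,3] "river" : N
            [3,4] "under" : NP\N
        [4,5] "ate" : NP\S
      [5,6] "map" : (NP/(N/NP))\PP
    [6,7] "this" : N/NP

S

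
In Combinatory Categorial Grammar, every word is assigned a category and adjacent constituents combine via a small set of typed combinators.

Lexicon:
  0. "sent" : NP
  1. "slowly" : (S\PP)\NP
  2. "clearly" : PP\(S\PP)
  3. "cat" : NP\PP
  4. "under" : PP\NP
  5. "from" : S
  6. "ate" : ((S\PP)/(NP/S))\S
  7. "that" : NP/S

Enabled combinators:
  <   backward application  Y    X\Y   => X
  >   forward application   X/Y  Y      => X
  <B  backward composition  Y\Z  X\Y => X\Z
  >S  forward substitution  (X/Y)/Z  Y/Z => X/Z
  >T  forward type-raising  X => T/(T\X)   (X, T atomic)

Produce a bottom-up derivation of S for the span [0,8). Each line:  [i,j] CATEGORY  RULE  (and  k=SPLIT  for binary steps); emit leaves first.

[0,8] S   <
  [0,3] PP   <
    [0,2] S\PP   <
      [0,1] "sent" : NP
      [1,2] "slowly" : (S\PP)\NP
    [2,3] "clearly" : PP\(S\PP)
  [3,8] S\PP   <B
    [3,4] "cat" : NP\PP
    [4,8] S\NP   <B
      [4,5] "under" : PP\NP
      [5,8] S\PP   >
        [5,7] (S\PP)/(NP/S)   <
          [5,6] "from" : S
          [6,7] "ate" : ((S\PP)/(NP/S))\S
        [7,8] "that" : NP/S

[0,1] NP  lex  "sent"
[1,2] (S\PP)\NP  lex  "slowly"
[0,2] S\PP  <  k=1
[2,3] PP\(S\PP)  lex  "clearly"
[0,3] PP  <  k=2
[3,4] NP\PP  lex  "cat"
[4,5] PP\NP  lex  "under"
[5,6] S  lex  "from"
[6,7] ((S\PP)/(NP/S))\S  lex  "ate"
[5,7] (S\PP)/(NP/S)  <  k=6
[7,8] NP/S  lex  "that"
[5,8] S\PP  >  k=7
[4,8] S\NP  <B  k=5
[3,8] S\PP  <B  k=4
[0,8] S  <  k=3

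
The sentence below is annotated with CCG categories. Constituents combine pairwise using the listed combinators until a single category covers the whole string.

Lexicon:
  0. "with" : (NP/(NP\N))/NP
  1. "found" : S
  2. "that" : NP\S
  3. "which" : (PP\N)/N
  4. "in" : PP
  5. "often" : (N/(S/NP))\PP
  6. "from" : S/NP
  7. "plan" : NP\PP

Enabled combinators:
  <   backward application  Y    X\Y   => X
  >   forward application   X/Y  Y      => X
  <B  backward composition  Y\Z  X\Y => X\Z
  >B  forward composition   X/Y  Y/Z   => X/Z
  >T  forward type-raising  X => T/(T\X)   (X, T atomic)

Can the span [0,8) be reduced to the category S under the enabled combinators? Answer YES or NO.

NO

(NP/(NP\N))/NP S NP\S (PP\N)/N PP (N/(S/NP))\PP S/NP NP\PP
CKY chart[0,8] = {N/(N\NP), NP, NP/(NP\NP), PP/(PP\NP), S/(S\NP)}; S ∉ chart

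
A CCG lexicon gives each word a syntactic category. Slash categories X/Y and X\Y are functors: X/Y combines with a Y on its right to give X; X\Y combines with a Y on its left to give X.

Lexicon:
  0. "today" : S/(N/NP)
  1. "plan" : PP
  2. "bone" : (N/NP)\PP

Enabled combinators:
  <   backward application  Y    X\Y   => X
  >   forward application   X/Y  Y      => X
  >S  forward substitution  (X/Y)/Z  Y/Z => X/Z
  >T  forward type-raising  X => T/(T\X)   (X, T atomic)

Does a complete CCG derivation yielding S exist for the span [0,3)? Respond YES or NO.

[0,3] S   >
  [0,1] "today" : S/(N/NP)
  [1,3] N/NP   <
    [1,2] "plan" : PP
    [2,3] "bone" : (N/NP)\PP

YES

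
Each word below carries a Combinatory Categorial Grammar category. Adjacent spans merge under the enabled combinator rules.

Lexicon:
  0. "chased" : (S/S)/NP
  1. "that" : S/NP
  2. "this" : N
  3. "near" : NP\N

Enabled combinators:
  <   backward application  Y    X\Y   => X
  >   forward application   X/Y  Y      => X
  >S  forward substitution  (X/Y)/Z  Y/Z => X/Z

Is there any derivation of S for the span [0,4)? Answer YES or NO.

YES

[0,4] S   >
  [0,2] S/NP   >S
    [0,1] "chased" : (S/S)/NP
    [1,2] "that" : S/NP
  [2,4] NP   <
    [2,3] "this" : N
    [3,4] "near" : NP\N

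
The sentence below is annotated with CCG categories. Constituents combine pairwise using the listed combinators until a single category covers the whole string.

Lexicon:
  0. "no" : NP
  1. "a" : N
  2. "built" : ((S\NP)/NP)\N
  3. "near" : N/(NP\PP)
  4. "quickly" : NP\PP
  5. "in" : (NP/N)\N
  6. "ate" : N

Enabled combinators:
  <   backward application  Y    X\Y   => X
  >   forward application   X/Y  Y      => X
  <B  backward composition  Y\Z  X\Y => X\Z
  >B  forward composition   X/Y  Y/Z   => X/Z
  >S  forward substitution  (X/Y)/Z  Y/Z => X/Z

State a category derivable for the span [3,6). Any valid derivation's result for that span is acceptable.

[0,7] S   <
  [0,1] "no" : NP
  [1,7] S\NP   >
    [1,3] (S\NP)/NP   <
      [1,2] "a" : N
      [2,3] "built" : ((S\NP)/NP)\N
    [3,7] NP   >
      [3,6] NP/N   <
        [3,5] N   >
          [3,4] "near" : N/(NP\PP)
          [4,5] "quickly" : NP\PP
        [5,6] "in" : (NP/N)\N
      [6,7] "ate" : N

NP/N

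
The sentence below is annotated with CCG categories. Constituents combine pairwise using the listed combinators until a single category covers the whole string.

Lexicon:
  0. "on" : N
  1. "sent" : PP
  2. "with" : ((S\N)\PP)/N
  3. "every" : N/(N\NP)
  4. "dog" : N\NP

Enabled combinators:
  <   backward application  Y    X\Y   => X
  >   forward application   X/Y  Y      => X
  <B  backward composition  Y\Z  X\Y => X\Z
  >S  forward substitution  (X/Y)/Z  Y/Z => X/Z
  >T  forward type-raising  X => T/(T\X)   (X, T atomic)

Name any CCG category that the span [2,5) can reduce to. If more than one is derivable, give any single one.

(S\N)\PP

[0,5] S   <
  [0,1] "on" : N
  [1,5] S\N   <
    [1,2] "sent" : PP
    [2,5] (S\N)\PP   >
      [2,3] "with" : ((S\N)\PP)/N
      [3,5] N   >
        [3,4] "every" : N/(N\NP)
        [4,5] "dog" : N\NP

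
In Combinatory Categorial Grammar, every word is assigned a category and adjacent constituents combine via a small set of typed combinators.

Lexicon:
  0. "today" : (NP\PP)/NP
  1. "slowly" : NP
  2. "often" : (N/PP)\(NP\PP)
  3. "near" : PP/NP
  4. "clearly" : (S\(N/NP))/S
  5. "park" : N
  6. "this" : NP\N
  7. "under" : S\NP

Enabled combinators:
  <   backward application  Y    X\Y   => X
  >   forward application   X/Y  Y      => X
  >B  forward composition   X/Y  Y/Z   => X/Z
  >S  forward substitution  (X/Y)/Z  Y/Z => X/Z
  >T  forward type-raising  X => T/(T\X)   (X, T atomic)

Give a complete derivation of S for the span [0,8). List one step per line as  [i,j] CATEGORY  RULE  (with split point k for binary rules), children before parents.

[0,1] (NP\PP)/NP  lex  "today"
[1,2] NP  lex  "slowly"
[0,2] NP\PP  >  k=1
[2,3] (N/PP)\(NP\PP)  lex  "often"
[0,3] N/PP  <  k=2
[3,4] PP/NP  lex  "near"
[0,4] N/NP  >B  k=3
[4,5] (S\(N/NP))/S  lex  "clearly"
[5,6] N  lex  "park"
[6,7] NP\N  lex  "this"
[5,7] NP  <  k=6
[7,8] S\NP  lex  "under"
[5,8] S  <  k=7
[4,8] S\(N/NP)  >  k=5
[0,8] S  <  k=4

[0,8] S   <
  [0,4] N/NP   >B
    [0,3] N/PP   <
      [0,2] NP\PP   >
        [0,1] "today" : (NP\PP)/NP
        [1,2] "slowly" : NP
      [2,3] "often" : (N/PP)\(NP\PP)
    [3,4] "near" : PP/NP
  [4,8] S\(N/NP)   >
    [4,5] "clearly" : (S\(N/NP))/S
    [5,8] S   <
      [5,7] NP   <
        [5,6] "park" : N
        [6,7] "this" : NP\N
      [7,8] "under" : S\NP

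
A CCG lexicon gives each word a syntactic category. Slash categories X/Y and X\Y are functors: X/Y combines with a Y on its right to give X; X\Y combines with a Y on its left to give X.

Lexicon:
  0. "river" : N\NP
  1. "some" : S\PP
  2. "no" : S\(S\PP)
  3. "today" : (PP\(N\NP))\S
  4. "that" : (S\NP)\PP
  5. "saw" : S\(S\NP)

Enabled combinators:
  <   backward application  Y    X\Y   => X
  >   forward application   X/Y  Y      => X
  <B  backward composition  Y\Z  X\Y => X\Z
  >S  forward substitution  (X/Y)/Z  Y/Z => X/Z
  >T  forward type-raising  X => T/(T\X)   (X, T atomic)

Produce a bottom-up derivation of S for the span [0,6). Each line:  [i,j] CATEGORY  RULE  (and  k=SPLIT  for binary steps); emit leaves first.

[0,6] S   <
  [0,5] S\NP   <
    [0,4] PP   <
      [0,1] "river" : N\NP
      [1,4] PP\(N\NP)   <
        [1,3] S   <
          [1,2] "some" : S\PP
          [2,3] "no" : S\(S\PP)
        [3,4] "today" : (PP\(N\NP))\S
    [4,5] "that" : (S\NP)\PP
  [5,6] "saw" : S\(S\NP)

[0,1] N\NP  lex  "river"
[1,2] S\PP  lex  "some"
[2,3] S\(S\PP)  lex  "no"
[1,3] S  <  k=2
[3,4] (PP\(N\NP))\S  lex  "today"
[1,4] PP\(N\NP)  <  k=3
[0,4] PP  <  k=1
[4,5] (S\NP)\PP  lex  "that"
[0,5] S\NP  <  k=4
[5,6] S\(S\NP)  lex  "saw"
[0,6] S  <  k=5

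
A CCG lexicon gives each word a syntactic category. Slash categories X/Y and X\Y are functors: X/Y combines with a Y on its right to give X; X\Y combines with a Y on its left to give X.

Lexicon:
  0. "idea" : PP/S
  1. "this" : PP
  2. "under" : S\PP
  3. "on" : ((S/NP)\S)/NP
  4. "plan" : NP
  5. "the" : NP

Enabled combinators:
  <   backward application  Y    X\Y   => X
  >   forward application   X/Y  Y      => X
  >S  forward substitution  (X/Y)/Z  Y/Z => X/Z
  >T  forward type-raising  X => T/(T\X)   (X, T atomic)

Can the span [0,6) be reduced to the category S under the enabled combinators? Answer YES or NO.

PP/S PP S\PP ((S/NP)\S)/NP NP NP
CKY chart[0,6] = {N/(N\PP), NP/(NP\PP), PP, PP/(PP\PP), S/(S\PP)}; S ∉ chart

NO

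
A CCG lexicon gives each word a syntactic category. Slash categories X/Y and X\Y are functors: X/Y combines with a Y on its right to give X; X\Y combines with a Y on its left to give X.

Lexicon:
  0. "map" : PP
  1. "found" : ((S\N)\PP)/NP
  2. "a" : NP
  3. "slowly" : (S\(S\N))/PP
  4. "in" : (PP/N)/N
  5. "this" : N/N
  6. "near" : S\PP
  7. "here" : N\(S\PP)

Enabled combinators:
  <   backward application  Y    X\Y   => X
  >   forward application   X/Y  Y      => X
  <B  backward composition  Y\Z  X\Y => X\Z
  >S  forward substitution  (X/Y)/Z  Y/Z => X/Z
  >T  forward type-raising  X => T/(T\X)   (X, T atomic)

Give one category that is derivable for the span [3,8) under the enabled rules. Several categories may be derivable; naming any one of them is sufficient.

[0,8] S   <
  [0,3] S\N   <
    [0,1] "map" : PP
    [1,3] (S\N)\PP   >
      [1,2] "found" : ((S\N)\PP)/NP
      [2,3] "a" : NP
  [3,8] S\(S\N)   >
    [3,4] "slowly" : (S\(S\N))/PP
    [4,8] PP   >
      [4,6] PP/N   >S
        [4,5] "in" : (PP/N)/N
        [5,6] "this" : N/N
      [6,8] N   <
        [6,7] "near" : S\PP
        [7,8] "here" : N\(S\PP)

S\(S\N)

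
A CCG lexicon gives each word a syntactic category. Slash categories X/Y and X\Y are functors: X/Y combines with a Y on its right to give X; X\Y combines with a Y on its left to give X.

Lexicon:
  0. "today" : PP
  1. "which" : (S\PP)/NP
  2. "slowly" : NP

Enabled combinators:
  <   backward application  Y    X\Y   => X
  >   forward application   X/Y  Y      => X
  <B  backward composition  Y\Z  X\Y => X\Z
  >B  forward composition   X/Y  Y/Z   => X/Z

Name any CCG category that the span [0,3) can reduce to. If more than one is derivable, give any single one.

[0,3] S   <
  [0,1] "today" : PP
  [1,3] S\PP   >
    [1,2] "which" : (S\PP)/NP
    [2,3] "slowly" : NP

S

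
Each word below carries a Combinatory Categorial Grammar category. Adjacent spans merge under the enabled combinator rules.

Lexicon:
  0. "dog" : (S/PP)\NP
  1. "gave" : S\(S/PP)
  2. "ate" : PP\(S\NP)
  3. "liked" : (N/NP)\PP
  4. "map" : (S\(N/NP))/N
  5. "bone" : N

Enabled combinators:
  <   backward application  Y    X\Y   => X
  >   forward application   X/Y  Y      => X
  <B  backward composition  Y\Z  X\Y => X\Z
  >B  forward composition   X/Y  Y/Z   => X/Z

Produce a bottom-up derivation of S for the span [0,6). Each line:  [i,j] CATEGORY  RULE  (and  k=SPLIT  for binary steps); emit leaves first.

[0,6] S   <
  [0,3] PP   <
    [0,2] S\NP   <B
      [0,1] "dog" : (S/PP)\NP
      [1,2] "gave" : S\(S/PP)
    [2,3] "ate" : PP\(S\NP)
  [3,6] S\PP   <B
    [3,4] "liked" : (N/NP)\PP
    [4,6] S\(N/NP)   >
      [4,5] "map" : (S\(N/NP))/N
      [5,6] "bone" : N

[0,1] (S/PP)\NP  lex  "dog"
[1,2] S\(S/PP)  lex  "gave"
[0,2] S\NP  <B  k=1
[2,3] PP\(S\NP)  lex  "ate"
[0,3] PP  <  k=2
[3,4] (N/NP)\PP  lex  "liked"
[4,5] (S\(N/NP))/N  lex  "map"
[5,6] N  lex  "bone"
[4,6] S\(N/NP)  >  k=5
[3,6] S\PP  <B  k=4
[0,6] S  <  k=3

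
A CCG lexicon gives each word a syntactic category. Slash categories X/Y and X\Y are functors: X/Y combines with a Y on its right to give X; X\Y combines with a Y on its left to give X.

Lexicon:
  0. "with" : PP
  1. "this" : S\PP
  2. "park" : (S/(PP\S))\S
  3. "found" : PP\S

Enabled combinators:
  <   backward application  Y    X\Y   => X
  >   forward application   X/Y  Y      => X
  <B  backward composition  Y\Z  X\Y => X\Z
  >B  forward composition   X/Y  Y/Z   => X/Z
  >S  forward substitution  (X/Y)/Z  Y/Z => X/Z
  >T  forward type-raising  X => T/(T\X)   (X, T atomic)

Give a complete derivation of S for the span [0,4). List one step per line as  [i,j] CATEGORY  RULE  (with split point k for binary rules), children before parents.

[0,1] PP  lex  "with"
[0,1] S/(S\PP)  >T
[1,2] S\PP  lex  "this"
[0,2] S  >  k=1
[2,3] (S/(PP\S))\S  lex  "park"
[0,3] S/(PP\S)  <  k=2
[3,4] PP\S  lex  "found"
[0,4] S  >  k=3

[0,4] S   >
  [0,3] S/(PP\S)   <
    [0,2] S   >
      [0,1] S/(S\PP)   >T
        [0,1] "with" : PP
      [1,2] "this" : S\PP
    [2,3] "park" : (S/(PP\S))\S
  [3,4] "found" : PP\S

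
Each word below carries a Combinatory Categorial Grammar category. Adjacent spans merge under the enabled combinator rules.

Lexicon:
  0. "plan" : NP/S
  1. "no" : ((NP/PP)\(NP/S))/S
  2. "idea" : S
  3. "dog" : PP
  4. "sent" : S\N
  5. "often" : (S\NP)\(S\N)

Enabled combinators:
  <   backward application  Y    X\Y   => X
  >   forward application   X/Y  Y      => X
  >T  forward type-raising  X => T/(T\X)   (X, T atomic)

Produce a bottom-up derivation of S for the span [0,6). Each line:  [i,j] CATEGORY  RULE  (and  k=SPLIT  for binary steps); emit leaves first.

[0,1] NP/S  lex  "plan"
[1,2] ((NP/PP)\(NP/S))/S  lex  "no"
[2,3] S  lex  "idea"
[1,3] (NP/PP)\(NP/S)  >  k=2
[0,3] NP/PP  <  k=1
[3,4] PP  lex  "dog"
[0,4] NP  >  k=3
[4,5] S\N  lex  "sent"
[5,6] (S\NP)\(S\N)  lex  "often"
[4,6] S\NP  <  k=5
[0,6] S  <  k=4

[0,6] S   <
  [0,4] NP   >
    [0,3] NP/PP   <
      [0,1] "plan" : NP/S
      [1,3] (NP/PP)\(NP/S)   >
        [1,2] "no" : ((NP/PP)\(NP/S))/S
        [2,3] "idea" : S
    [3,4] "dog" : PP
  [4,6] S\NP   <
    [4,5] "sent" : S\N
    [5,6] "often" : (S\NP)\(S\N)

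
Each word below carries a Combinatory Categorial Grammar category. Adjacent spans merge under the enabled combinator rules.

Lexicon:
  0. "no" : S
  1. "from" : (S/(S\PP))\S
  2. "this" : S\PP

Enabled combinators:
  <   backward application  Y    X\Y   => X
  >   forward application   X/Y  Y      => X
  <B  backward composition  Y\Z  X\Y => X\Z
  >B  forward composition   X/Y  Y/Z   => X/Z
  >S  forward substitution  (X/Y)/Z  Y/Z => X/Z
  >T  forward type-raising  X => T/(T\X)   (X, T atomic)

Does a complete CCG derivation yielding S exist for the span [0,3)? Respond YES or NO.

YES

[0,3] S   >
  [0,2] S/(S\PP)   <
    [0,1] "no" : S
    [1,2] "from" : (S/(S\PP))\S
  [2,3] "this" : S\PP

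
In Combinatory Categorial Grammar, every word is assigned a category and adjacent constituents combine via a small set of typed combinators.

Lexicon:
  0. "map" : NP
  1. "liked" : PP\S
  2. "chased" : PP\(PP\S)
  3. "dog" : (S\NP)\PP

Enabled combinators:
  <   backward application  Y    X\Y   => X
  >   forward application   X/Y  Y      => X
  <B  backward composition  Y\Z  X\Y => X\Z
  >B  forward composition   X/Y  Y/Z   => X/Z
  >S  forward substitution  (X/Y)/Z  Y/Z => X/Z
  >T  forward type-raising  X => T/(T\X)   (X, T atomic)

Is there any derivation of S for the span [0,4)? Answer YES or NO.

[0,4] S   <
  [0,1] "map" : NP
  [1,4] S\NP   <
    [1,3] PP   <
      [1,2] "liked" : PP\S
      [2,3] "chased" : PP\(PP\S)
    [3,4] "dog" : (S\NP)\PP

YES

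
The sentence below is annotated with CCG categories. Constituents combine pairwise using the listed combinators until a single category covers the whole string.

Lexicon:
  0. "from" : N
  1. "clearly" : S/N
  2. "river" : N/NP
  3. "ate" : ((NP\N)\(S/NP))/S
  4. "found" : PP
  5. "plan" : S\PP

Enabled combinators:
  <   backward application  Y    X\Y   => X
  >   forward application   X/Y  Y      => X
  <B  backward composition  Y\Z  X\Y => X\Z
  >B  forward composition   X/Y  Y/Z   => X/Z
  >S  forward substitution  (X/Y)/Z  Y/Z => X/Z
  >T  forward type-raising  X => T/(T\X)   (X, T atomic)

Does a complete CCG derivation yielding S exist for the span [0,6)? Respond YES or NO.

NO

N S/N N/NP ((NP\N)\(S/NP))/S PP S\PP
CKY chart[0,6] = {N/(N\NP), NP, NP/(NP\NP), PP/(PP\NP), S/(S\NP)}; S ∉ chart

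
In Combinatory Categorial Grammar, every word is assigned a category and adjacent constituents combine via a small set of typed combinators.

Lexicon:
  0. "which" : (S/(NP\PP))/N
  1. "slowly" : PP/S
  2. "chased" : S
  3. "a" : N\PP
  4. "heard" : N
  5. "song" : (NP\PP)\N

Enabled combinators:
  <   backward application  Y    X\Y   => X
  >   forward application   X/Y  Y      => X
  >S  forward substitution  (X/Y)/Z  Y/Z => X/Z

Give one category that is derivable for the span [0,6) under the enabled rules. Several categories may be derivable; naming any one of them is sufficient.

S

[0,6] S   >
  [0,4] S/(NP\PP)   >
    [0,1] "which" : (S/(NP\PP))/N
    [1,4] N   <
      [1,3] PP   >
        [1,2] "slowly" : PP/S
        [2,3] "chased" : S
      [3,4] "a" : N\PP
  [4,6] NP\PP   <
    [4,5] "heard" : N
    [5,6] "song" : (NP\PP)\N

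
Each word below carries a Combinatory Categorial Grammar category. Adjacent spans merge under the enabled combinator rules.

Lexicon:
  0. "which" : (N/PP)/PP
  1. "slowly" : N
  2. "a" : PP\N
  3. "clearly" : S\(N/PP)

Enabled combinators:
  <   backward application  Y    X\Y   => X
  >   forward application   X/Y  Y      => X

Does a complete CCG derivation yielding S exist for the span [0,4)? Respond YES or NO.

[0,4] S   <
  [0,3] N/PP   >
    [0,1] "which" : (N/PP)/PP
    [1,3] PP   <
      [1,2] "slowly" : N
      [2,3] "a" : PP\N
  [3,4] "clearly" : S\(N/PP)

YES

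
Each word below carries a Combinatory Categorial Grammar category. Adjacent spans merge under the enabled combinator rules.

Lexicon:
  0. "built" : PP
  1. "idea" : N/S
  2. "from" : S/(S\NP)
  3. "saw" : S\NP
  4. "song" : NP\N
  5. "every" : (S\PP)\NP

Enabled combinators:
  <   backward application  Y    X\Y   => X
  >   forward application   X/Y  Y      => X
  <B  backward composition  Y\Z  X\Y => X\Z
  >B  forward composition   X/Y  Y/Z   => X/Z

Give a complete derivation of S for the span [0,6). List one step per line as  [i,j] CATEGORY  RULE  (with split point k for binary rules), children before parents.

[0,6] S   <
  [0,1] "built" : PP
  [1,6] S\PP   <
    [1,5] NP   <
      [1,4] N   >
        [1,2] "idea" : N/S
        [2,4] S   >
          [2,3] "from" : S/(S\NP)
          [3,4] "saw" : S\NP
      [4,5] "song" : NP\N
    [5,6] "every" : (S\PP)\NP

[0,1] PP  lex  "built"
[1,2] N/S  lex  "idea"
[2,3] S/(S\NP)  lex  "from"
[3,4] S\NP  lex  "saw"
[2,4] S  >  k=3
[1,4] N  >  k=2
[4,5] NP\N  lex  "song"
[1,5] NP  <  k=4
[5,6] (S\PP)\NP  lex  "every"
[1,6] S\PP  <  k=5
[0,6] S  <  k=1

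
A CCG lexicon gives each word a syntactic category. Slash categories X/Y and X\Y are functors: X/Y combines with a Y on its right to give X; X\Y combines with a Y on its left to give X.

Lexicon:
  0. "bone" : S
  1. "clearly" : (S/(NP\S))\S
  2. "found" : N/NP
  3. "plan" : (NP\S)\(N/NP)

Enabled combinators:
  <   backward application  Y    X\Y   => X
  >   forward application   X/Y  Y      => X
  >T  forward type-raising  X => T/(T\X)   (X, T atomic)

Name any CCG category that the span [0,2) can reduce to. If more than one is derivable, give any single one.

[0,4] S   >
  [0,2] S/(NP\S)   <
    [0,1] "bone" : S
    [1,2] "clearly" : (S/(NP\S))\S
  [2,4] NP\S   <
    [2,3] "found" : N/NP
    [3,4] "plan" : (NP\S)\(N/NP)

S/(NP\S)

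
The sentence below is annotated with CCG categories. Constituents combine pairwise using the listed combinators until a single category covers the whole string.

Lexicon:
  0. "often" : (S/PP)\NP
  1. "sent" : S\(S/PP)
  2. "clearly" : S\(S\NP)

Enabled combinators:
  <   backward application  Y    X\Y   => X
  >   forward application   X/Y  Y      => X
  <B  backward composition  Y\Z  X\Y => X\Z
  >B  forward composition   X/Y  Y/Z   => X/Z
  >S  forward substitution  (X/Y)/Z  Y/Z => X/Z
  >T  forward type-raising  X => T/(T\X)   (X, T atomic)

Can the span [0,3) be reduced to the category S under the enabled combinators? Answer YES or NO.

[0,3] S   <
  [0,2] S\NP   <B
    [0,1] "often" : (S/PP)\NP
    [1,2] "sent" : S\(S/PP)
  [2,3] "clearly" : S\(S\NP)

YES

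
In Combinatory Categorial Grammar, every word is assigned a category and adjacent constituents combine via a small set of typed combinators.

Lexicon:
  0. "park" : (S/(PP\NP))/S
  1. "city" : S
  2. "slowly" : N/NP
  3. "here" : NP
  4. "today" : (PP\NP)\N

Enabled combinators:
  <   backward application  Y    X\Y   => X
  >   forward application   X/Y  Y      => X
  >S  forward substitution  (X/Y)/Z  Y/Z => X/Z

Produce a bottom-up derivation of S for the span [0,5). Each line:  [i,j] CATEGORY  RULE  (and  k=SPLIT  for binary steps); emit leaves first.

[0,1] (S/(PP\NP))/S  lex  "park"
[1,2] S  lex  "city"
[0,2] S/(PP\NP)  >  k=1
[2,3] N/NP  lex  "slowly"
[3,4] NP  lex  "here"
[2,4] N  >  k=3
[4,5] (PP\NP)\N  lex  "today"
[2,5] PP\NP  <  k=4
[0,5] S  >  k=2

[0,5] S   >
  [0,2] S/(PP\NP)   >
    [0,1] "park" : (S/(PP\NP))/S
    [1,2] "city" : S
  [2,5] PP\NP   <
    [2,4] N   >
      [2,3] "slowly" : N/NP
      [3,4] "here" : NP
    [4,5] "today" : (PP\NP)\N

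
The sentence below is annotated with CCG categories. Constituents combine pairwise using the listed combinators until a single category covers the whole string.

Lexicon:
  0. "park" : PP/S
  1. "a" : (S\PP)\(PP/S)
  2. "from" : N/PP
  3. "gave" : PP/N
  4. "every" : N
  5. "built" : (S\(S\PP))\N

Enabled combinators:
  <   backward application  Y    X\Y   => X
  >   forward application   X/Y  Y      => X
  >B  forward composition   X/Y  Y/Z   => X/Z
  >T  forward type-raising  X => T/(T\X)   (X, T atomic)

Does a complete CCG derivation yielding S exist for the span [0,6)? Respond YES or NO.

[0,6] S   <
  [0,2] S\PP   <
    [0,1] "park" : PP/S
    [1,2] "a" : (S\PP)\(PP/S)
  [2,6] S\(S\PP)   <
    [2,5] N   >
      [2,3] "from" : N/PP
      [3,5] PP   >
        [3,4] "gave" : PP/N
        [4,5] "every" : N
    [5,6] "built" : (S\(S\PP))\N

YES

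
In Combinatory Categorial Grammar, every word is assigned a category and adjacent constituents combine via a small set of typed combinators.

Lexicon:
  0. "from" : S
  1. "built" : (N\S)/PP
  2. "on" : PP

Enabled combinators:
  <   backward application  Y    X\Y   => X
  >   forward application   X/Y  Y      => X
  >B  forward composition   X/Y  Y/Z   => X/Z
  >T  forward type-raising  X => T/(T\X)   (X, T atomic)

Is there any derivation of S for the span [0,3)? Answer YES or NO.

NO

S (N\S)/PP PP
CKY chart[0,3] = {N, N/(N\N), N/(PP\PP), NP/(NP\N), PP/(PP\N), S/(S\N)}; S ∉ chart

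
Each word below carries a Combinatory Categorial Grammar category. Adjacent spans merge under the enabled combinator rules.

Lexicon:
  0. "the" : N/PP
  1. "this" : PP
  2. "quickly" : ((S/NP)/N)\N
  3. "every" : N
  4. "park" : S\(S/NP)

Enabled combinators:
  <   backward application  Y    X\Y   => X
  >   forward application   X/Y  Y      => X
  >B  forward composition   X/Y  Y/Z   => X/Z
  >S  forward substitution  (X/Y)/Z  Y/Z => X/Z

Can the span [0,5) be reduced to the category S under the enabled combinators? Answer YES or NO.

[0,5] S   <
  [0,4] S/NP   >
    [0,3] (S/NP)/N   <
      [0,2] N   >
        [0,1] "the" : N/PP
        [1,2] "this" : PP
      [2,3] "quickly" : ((S/NP)/N)\N
    [3,4] "every" : N
  [4,5] "park" : S\(S/NP)

YES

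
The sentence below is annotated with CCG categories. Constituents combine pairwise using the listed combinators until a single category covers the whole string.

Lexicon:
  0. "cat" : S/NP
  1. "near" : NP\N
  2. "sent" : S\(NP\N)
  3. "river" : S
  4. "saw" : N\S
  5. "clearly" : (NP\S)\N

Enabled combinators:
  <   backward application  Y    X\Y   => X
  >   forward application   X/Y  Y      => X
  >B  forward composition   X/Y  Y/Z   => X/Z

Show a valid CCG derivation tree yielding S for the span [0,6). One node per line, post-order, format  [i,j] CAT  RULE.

[0,6] S   >
  [0,1] "cat" : S/NP
  [1,6] NP   <
    [1,3] S   <
      [1,2] "near" : NP\N
      [2,3] "sent" : S\(NP\N)
    [3,6] NP\S   <
      [3,5] N   <
        [3,4] "river" : S
        [4,5] "saw" : N\S
      [5,6] "clearly" : (NP\S)\N

[0,1] S/NP  lex  "cat"
[1,2] NP\N  lex  "near"
[2,3] S\(NP\N)  lex  "sent"
[1,3] S  <  k=2
[3,4] S  lex  "river"
[4,5] N\S  lex  "saw"
[3,5] N  <  k=4
[5,6] (NP\S)\N  lex  "clearly"
[3,6] NP\S  <  k=5
[1,6] NP  <  k=3
[0,6] S  >  k=1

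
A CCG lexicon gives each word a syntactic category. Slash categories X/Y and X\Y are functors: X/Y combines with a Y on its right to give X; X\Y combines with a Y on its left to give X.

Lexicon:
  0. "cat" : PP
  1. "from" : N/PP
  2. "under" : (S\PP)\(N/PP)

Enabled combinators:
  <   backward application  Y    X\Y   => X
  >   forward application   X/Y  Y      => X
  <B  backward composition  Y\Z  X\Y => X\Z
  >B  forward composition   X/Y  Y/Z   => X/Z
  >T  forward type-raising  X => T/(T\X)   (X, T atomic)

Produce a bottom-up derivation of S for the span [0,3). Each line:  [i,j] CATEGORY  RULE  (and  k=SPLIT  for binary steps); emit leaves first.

[0,3] S   <
  [0,1] "cat" : PP
  [1,3] S\PP   <
    [1,2] "from" : N/PP
    [2,3] "under" : (S\PP)\(N/PP)

[0,1] PP  lex  "cat"
[1,2] N/PP  lex  "from"
[2,3] (S\PP)\(N/PP)  lex  "under"
[1,3] S\PP  <  k=2
[0,3] S  <  k=1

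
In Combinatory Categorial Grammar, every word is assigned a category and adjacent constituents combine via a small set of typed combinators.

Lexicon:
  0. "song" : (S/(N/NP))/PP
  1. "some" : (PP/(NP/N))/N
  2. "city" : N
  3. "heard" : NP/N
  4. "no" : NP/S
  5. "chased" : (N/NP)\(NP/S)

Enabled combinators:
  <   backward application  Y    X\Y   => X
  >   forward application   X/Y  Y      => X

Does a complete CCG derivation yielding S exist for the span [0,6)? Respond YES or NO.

YES

[0,6] S   >
  [0,4] S/(N/NP)   >
    [0,1] "song" : (S/(N/NP))/PP
    [1,4] PP   >
      [1,3] PP/(NP/N)   >
        [1,2] "some" : (PP/(NP/N))/N
        [2,3] "city" : N
      [3,4] "heard" : NP/N
  [4,6] N/NP   <
    [4,5] "no" : NP/S
    [5,6] "chased" : (N/NP)\(NP/S)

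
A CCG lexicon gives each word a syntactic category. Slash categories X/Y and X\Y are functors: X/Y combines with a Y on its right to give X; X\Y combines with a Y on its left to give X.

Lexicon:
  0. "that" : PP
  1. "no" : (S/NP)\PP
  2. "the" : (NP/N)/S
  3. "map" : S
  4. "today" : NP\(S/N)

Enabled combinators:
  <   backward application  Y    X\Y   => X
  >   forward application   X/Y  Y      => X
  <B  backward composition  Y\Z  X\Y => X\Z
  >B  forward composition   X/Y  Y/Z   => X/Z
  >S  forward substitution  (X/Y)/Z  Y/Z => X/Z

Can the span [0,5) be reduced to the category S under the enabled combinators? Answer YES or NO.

NO

PP (S/NP)\PP (NP/N)/S S NP\(S/N)
CKY chart[0,5] = {NP}; S ∉ chart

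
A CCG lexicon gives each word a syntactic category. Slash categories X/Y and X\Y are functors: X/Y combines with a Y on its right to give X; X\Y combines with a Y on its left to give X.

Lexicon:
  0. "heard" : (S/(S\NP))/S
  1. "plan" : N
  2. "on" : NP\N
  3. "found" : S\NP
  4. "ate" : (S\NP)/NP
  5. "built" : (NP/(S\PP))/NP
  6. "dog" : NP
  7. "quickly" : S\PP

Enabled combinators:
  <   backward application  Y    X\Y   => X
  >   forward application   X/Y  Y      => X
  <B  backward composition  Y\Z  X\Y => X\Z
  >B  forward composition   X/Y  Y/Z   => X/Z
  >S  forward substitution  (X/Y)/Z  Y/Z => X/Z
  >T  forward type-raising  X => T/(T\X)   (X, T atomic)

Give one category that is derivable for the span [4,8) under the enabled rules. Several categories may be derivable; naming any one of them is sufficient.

S\NP

[0,8] S   >
  [0,4] S/(S\NP)   >
    [0,1] "heard" : (S/(S\NP))/S
    [1,4] S   <
      [1,3] NP   >
        [1,2] NP/(NP\N)   >T
          [1,2] "plan" : N
        [2,3] "on" : NP\N
      [3,4] "found" : S\NP
  [4,8] S\NP   >
    [4,5] "ate" : (S\NP)/NP
    [5,8] NP   >
      [5,7] NP/(S\PP)   >
        [5,6] "built" : (NP/(S\PP))/NP
        [6,7] "dog" : NP
      [7,8] "quickly" : S\PP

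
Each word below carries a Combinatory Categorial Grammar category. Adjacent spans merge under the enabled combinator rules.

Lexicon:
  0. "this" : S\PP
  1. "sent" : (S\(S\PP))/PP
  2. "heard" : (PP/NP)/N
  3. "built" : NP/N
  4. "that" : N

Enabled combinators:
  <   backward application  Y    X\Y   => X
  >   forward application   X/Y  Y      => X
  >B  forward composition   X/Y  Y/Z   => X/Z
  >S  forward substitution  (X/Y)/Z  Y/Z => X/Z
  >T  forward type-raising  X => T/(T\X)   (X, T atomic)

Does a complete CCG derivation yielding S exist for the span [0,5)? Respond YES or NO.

YES

[0,5] S   <
  [0,1] "this" : S\PP
  [1,5] S\(S\PP)   >
    [1,2] "sent" : (S\(S\PP))/PP
    [2,5] PP   >
      [2,4] PP/N   >S
        [2,3] "heard" : (PP/NP)/N
        [3,4] "built" : NP/N
      [4,5] "that" : N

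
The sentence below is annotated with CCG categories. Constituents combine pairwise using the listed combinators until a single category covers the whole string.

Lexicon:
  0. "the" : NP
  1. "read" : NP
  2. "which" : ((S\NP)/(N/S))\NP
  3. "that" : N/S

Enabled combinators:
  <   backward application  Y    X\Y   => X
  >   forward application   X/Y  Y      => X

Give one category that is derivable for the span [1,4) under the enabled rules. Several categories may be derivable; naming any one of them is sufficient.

[0,4] S   <
  [0,1] "the" : NP
  [1,4] S\NP   >
    [1,3] (S\NP)/(N/S)   <
      [1,2] "read" : NP
      [2,3] "which" : ((S\NP)/(N/S))\NP
    [3,4] "that" : N/S

S\NP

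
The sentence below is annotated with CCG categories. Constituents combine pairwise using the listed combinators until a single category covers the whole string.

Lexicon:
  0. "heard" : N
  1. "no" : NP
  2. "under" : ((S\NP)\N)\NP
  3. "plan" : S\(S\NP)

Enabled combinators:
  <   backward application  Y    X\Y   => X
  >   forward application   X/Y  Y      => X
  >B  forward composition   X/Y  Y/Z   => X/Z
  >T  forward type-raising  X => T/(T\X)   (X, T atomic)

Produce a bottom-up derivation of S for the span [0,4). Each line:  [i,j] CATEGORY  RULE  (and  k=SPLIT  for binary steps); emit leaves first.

[0,1] N  lex  "heard"
[1,2] NP  lex  "no"
[2,3] ((S\NP)\N)\NP  lex  "under"
[1,3] (S\NP)\N  <  k=2
[0,3] S\NP  <  k=1
[3,4] S\(S\NP)  lex  "plan"
[0,4] S  <  k=3

[0,4] S   <
  [0,3] S\NP   <
    [0,1] "heard" : N
    [1,3] (S\NP)\N   <
      [1,2] "no" : NP
      [2,3] "under" : ((S\NP)\N)\NP
  [3,4] "plan" : S\(S\NP)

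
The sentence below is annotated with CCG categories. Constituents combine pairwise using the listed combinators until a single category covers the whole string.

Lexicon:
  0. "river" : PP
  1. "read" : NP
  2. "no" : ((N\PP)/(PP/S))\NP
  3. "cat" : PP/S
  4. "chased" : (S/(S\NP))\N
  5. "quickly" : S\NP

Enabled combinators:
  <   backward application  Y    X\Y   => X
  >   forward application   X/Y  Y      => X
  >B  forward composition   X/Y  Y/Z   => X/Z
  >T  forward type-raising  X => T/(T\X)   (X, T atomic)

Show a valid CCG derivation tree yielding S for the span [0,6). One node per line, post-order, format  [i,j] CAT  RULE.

[0,6] S   >
  [0,5] S/(S\NP)   <
    [0,4] N   >
      [0,1] N/(N\PP)   >T
        [0,1] "river" : PP
      [1,4] N\PP   >
        [1,3] (N\PP)/(PP/S)   <
          [1,2] "read" : NP
          [2,3] "no" : ((N\PP)/(PP/S))\NP
        [3,4] "cat" : PP/S
    [4,5] "chased" : (S/(S\NP))\N
  [5,6] "quickly" : S\NP

[0,1] PP  lex  "river"
[0,1] N/(N\PP)  >T
[1,2] NP  lex  "read"
[2,3] ((N\PP)/(PP/S))\NP  lex  "no"
[1,3] (N\PP)/(PP/S)  <  k=2
[3,4] PP/S  lex  "cat"
[1,4] N\PP  >  k=3
[0,4] N  >  k=1
[4,5] (S/(S\NP))\N  lex  "chased"
[0,5] S/(S\NP)  <  k=4
[5,6] S\NP  lex  "quickly"
[0,6] S  >  k=5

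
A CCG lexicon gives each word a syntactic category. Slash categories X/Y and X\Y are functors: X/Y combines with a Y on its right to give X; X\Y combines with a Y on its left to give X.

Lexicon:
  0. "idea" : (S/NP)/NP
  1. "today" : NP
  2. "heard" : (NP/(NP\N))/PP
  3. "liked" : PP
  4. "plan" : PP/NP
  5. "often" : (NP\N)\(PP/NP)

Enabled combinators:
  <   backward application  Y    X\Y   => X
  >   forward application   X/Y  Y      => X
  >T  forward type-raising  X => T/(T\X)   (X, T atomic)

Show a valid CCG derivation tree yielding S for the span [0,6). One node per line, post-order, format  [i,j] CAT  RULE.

[0,6] S   >
  [0,2] S/NP   >
    [0,1] "idea" : (S/NP)/NP
    [1,2] "today" : NP
  [2,6] NP   >
    [2,4] NP/(NP\N)   >
      [2,3] "heard" : (NP/(NP\N))/PP
      [3,4] "liked" : PP
    [4,6] NP\N   <
      [4,5] "plan" : PP/NP
      [5,6] "often" : (NP\N)\(PP/NP)

[0,1] (S/NP)/NP  lex  "idea"
[1,2] NP  lex  "today"
[0,2] S/NP  >  k=1
[2,3] (NP/(NP\N))/PP  lex  "heard"
[3,4] PP  lex  "liked"
[2,4] NP/(NP\N)  >  k=3
[4,5] PP/NP  lex  "plan"
[5,6] (NP\N)\(PP/NP)  lex  "often"
[4,6] NP\N  <  k=5
[2,6] NP  >  k=4
[0,6] S  >  k=2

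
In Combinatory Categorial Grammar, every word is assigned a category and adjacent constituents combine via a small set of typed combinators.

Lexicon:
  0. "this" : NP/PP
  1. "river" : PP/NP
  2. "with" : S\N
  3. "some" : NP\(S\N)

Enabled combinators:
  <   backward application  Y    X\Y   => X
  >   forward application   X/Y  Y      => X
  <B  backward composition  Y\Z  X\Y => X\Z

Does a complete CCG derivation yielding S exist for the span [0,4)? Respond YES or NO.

NO

NP/PP PP/NP S\N NP\(S\N)
CKY chart[0,4] = {NP}; S ∉ chart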